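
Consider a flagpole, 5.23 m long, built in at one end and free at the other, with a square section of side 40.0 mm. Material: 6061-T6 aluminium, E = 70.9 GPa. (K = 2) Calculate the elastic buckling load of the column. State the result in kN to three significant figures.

P_cr ≈ 1.36 kN

I = a⁴/12 = 40.0⁴/12 = 2.133×10^5 mm⁴
I = 2.133×10^5 mm⁴ = 2.133×10^-7 m⁴
Effective length L_e = K·L = 2 × 5.23 = 10.46 m
P_cr = π²EI / L_e² = π² × 70.9×10⁹ × 2.133×10^-7 / 10.46² = 1.364×10^3 N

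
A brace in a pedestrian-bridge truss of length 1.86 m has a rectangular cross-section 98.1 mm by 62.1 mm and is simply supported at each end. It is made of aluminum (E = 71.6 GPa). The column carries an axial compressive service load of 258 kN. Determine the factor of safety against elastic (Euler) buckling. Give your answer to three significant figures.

Buckling occurs about the weak axis: I_min = h·b³/12 with b = 62.1 mm (the shorter side).
I_min = 98.1×62.1³/12 = 1.958×10^6 mm⁴
I = 1.958×10^6 mm⁴ = 1.958×10^-6 m⁴
Effective length L_e = K·L = 1 × 1.86 = 1.860 m
P_cr = π²EI / L_e² = π² × 71.6×10⁹ × 1.958×10^-6 / 1.860² = 3.999×10^5 N
Factor of safety n = P_cr / P = 399.90 / 258 = 1.55

n ≈ 1.55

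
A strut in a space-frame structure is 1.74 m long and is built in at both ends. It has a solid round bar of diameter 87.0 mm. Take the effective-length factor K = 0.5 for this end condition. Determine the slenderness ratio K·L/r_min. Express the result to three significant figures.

For a solid circle r = d/4 = 87.0/4 = 21.75 mm
L_e = K·L = 0.5 × 1.74 m = 0.8700 m = 870.00 mm
λ = L_e / r_min = 870.00 / 21.75 = 40.0

λ ≈ 40.0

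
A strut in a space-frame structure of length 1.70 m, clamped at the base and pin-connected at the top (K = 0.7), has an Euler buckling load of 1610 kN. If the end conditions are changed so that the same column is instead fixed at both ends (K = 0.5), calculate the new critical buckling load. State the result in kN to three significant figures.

P_cr ∝ 1/K², so P_cr,new = P_cr,old × (K_old/K_new)² = 1610 × (0.7/0.5)²
= 1610 × 1.960 = 3160 kN

P_cr ≈ 3160 kN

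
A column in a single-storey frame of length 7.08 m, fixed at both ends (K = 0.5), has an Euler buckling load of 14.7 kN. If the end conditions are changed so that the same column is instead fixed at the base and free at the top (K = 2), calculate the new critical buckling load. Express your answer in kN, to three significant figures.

P_cr ∝ 1/K², so P_cr,new = P_cr,old × (K_old/K_new)² = 14.7 × (0.5/2)²
= 14.7 × 0.06250 = 0.919 kN

P_cr ≈ 0.919 kN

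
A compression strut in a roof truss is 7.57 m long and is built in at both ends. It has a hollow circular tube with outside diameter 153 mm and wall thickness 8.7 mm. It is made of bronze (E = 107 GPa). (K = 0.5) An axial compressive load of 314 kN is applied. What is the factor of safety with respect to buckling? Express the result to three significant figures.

Inner diameter d_i = 153 − 2×8.7 = 135.6 mm
I = π(d_o⁴ − d_i⁴)/64 = π(153⁴ − 135.6⁴)/64 = 1.030×10^7 mm⁴
I = 1.030×10^7 mm⁴ = 1.030×10^-5 m⁴
Effective length L_e = K·L = 0.5 × 7.57 = 3.785 m
P_cr = π²EI / L_e² = π² × 107×10⁹ × 1.030×10^-5 / 3.785² = 7.595×10^5 N
Factor of safety n = P_cr / P = 759.46 / 314 = 2.42

n ≈ 2.42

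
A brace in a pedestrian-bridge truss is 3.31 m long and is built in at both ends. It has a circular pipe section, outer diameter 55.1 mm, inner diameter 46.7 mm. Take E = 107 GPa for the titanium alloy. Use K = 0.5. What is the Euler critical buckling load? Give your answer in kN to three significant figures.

P_cr ≈ 84.4 kN

d_o = 55.1 mm, d_i = 46.7 mm
I = π(d_o⁴ − d_i⁴)/64 = π(55.1⁴ − 46.70⁴)/64 = 2.190×10^5 mm⁴
I = 2.190×10^5 mm⁴ = 2.190×10^-7 m⁴
Effective length L_e = K·L = 0.5 × 3.31 = 1.655 m
P_cr = π²EI / L_e² = π² × 107×10⁹ × 2.190×10^-7 / 1.655² = 8.443×10^4 N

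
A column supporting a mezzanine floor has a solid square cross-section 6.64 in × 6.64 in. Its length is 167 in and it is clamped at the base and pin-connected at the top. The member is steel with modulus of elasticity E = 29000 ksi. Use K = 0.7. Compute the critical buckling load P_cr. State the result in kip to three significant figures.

P_cr ≈ 3390 kip

I = a⁴/12 = 6.64⁴/12 = 162.0 in⁴
Effective length L_e = K·L = 0.7 × 167 = 116.9 in
P_cr = π²EI / L_e² = π² × 29000×10³ × 162.0 / 116.9² = 3.393×10^6 lb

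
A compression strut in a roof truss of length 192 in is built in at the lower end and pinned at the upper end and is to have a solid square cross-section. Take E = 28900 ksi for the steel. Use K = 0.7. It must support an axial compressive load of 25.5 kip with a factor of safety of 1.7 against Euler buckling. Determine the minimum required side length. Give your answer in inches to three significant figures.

a ≈ 2.40 in

Required P_cr = n·P = 1.7 × 25.5 = 43.35 kip
L_e = K·L = 0.7 × 192 = 134.4 in
Required I = P_cr·L_e²/(π²E) = 4.335×10^4 × 134.4² / (π² × 2.89×10^7) = 2.745 in⁴
Solid square: I = a⁴/12  ⇒  a = (12I)^(1/4) = (12×2.745)^(1/4) = 2.40 in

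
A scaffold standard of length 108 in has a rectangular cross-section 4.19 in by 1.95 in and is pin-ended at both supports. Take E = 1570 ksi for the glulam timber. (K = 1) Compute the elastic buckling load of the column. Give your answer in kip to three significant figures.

P_cr ≈ 3.44 kip

Buckling occurs about the weak axis: I_min = h·b³/12 with b = 1.95 in (the shorter side).
I_min = 4.19×1.95³/12 = 2.589 in⁴
Effective length L_e = K·L = 1 × 108 = 108.0 in
P_cr = π²EI / L_e² = π² × 1570×10³ × 2.589 / 108.0² = 3.439×10^3 lb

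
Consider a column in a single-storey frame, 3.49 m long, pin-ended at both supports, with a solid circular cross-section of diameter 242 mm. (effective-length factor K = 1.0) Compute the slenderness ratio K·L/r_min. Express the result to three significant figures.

λ ≈ 57.7

I = πd⁴/64 = π×242⁴/64 = 1.684×10^8 mm⁴
A = 4.600×10^4 mm²;  r_min = √(I/A) = √(1.684×10^8/4.600×10^4) = 60.50 mm
L_e = K·L = 1 × 3.49 m = 3.490 m = 3490.0 mm
λ = L_e / r_min = 3490.0 / 60.50 = 57.7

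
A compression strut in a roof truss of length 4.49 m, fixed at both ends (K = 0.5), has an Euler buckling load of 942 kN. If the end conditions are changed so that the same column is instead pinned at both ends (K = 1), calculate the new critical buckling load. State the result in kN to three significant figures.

P_cr ∝ 1/K², so P_cr,new = P_cr,old × (K_old/K_new)² = 942 × (0.5/1)²
= 942 × 0.2500 = 236 kN

P_cr ≈ 236 kN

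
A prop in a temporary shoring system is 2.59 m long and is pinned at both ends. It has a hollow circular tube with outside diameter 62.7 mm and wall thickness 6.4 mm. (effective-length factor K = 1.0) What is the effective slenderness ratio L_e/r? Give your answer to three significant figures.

λ ≈ 129

Inner diameter d_i = 62.7 − 2×6.4 = 49.90 mm
I = π(d_o⁴ − d_i⁴)/64 = π(62.7⁴ − 49.90⁴)/64 = 4.543×10^5 mm⁴
A = 1.132×10^3 mm²;  r_min = √(I/A) = √(4.543×10^5/1.132×10^3) = 20.03 mm
L_e = K·L = 1 × 2.59 m = 2.590 m = 2590.0 mm
λ = L_e / r_min = 2590.0 / 20.03 = 129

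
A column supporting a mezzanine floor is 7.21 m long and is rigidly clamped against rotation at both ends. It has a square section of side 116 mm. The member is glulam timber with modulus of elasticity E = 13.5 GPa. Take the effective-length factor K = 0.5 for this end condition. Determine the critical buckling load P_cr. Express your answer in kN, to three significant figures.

I = a⁴/12 = 116⁴/12 = 1.509×10^7 mm⁴
I = 1.509×10^7 mm⁴ = 1.509×10^-5 m⁴
Effective length L_e = K·L = 0.5 × 7.21 = 3.605 m
P_cr = π²EI / L_e² = π² × 13.5×10⁹ × 1.509×10^-5 / 3.605² = 1.547×10^5 N

P_cr ≈ 155 kN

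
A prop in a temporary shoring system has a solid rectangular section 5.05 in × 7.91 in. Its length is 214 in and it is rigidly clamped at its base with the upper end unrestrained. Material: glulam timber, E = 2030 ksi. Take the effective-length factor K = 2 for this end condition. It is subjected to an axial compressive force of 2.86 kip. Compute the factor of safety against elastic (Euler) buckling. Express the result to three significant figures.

n ≈ 3.25

Buckling occurs about the weak axis: I_min = h·b³/12 with b = 5.05 in (the shorter side).
I_min = 7.91×5.05³/12 = 84.89 in⁴
Effective length L_e = K·L = 2 × 214 = 428.0 in
P_cr = π²EI / L_e² = π² × 2030×10³ × 84.89 / 428.0² = 9.285×10^3 lb
Factor of safety n = P_cr / P = 9.2849 / 2.86 = 3.25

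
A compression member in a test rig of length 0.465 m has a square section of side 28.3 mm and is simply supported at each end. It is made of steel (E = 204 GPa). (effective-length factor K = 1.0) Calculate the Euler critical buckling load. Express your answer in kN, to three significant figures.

I = a⁴/12 = 28.3⁴/12 = 5.345×10^4 mm⁴
I = 5.345×10^4 mm⁴ = 5.345×10^-8 m⁴
Effective length L_e = K·L = 1 × 0.465 = 0.4650 m
P_cr = π²EI / L_e² = π² × 204×10⁹ × 5.345×10^-8 / 0.4650² = 4.977×10^5 N

P_cr ≈ 498 kN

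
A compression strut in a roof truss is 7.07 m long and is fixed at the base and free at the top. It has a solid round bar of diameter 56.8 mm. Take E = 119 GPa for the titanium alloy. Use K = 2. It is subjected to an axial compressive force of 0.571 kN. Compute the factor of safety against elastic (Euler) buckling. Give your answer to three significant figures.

I = πd⁴/64 = π×56.8⁴/64 = 5.109×10^5 mm⁴
I = 5.109×10^5 mm⁴ = 5.109×10^-7 m⁴
Effective length L_e = K·L = 2 × 7.07 = 14.14 m
P_cr = π²EI / L_e² = π² × 119×10⁹ × 5.109×10^-7 / 14.14² = 3.001×10^3 N
Factor of safety n = P_cr / P = 3.0013 / 0.571 = 5.26

n ≈ 5.26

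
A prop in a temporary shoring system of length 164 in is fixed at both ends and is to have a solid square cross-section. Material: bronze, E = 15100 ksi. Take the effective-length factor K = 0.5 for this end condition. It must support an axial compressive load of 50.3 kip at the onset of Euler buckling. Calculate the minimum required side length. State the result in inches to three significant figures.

a ≈ 2.28 in

L_e = K·L = 0.5 × 164 = 82.00 in
Required I = P_cr·L_e²/(π²E) = 5.030×10^4 × 82.00² / (π² × 1.51×10^7) = 2.269 in⁴
Solid square: I = a⁴/12  ⇒  a = (12I)^(1/4) = (12×2.269)^(1/4) = 2.28 in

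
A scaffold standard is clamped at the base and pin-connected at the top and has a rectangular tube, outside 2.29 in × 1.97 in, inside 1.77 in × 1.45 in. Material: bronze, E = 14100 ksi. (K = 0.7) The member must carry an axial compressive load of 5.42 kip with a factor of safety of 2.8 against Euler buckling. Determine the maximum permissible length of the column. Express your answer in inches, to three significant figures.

L_max ≈ 137 in

Weak-axis I_min = (h_o·b_o³ − h_i·b_i³)/12 with b_o = 1.97, b_i = 1.450 in (shorter outer/inner sides).
I_min = (2.29×1.97³ − 1.770×1.450³)/12 = 1.009 in⁴
Required critical load P_cr = n·P = 2.8 × 5.42 = 15.18 kip = 1.518×10^4 lb
From P_cr = π²EI/(K·L)²:  L = (1/K)·√(π²EI/P_cr) = (1/0.7)·√(π²×1.41×10^7×1.009/1.518×10^4)
L = 137 in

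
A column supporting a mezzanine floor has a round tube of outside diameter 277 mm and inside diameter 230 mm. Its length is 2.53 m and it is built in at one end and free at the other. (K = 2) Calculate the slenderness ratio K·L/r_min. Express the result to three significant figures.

d_o = 277 mm, d_i = 230 mm
I = π(d_o⁴ − d_i⁴)/64 = π(277⁴ − 230.0⁴)/64 = 1.516×10^8 mm⁴
A = 1.872×10^4 mm²;  r_min = √(I/A) = √(1.516×10^8/1.872×10^4) = 90.01 mm
L_e = K·L = 2 × 2.53 m = 5.060 m = 5060.0 mm
λ = L_e / r_min = 5060.0 / 90.01 = 56.2

λ ≈ 56.2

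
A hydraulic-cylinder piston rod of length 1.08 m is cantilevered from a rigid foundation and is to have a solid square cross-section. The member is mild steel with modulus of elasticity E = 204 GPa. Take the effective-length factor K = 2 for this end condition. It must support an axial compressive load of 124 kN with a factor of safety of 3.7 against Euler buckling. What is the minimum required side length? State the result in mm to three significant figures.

Required P_cr = n·P = 3.7 × 124 = 458.8 kN
L_e = K·L = 2 × 1.08 = 2.160 m
Required I = P_cr·L_e²/(π²E) = 4.588×10^5 × 2.160² / (π² × 2.04×10^11) = 1.063×10^-6 m⁴
I_req = 1.063×10^6 mm⁴
Solid square: I = a⁴/12  ⇒  a = (12I)^(1/4) = (12×1.063×10^6)^(1/4) = 59.8 mm

a ≈ 59.8 mm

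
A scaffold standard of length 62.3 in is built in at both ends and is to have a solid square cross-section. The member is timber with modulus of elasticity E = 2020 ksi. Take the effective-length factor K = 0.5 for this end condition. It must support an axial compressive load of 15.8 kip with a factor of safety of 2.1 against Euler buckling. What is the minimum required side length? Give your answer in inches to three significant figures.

a ≈ 2.10 in

Required P_cr = n·P = 2.1 × 15.8 = 33.18 kip
L_e = K·L = 0.5 × 62.3 = 31.15 in
Required I = P_cr·L_e²/(π²E) = 3.318×10^4 × 31.15² / (π² × 2.02×10^6) = 1.615 in⁴
Solid square: I = a⁴/12  ⇒  a = (12I)^(1/4) = (12×1.615)^(1/4) = 2.10 in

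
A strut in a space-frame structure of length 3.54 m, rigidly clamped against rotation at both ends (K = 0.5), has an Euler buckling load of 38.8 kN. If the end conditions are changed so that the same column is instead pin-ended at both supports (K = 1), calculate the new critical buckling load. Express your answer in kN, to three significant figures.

P_cr ≈ 9.70 kN

P_cr ∝ 1/K², so P_cr,new = P_cr,old × (K_old/K_new)² = 38.8 × (0.5/1)²
= 38.8 × 0.2500 = 9.70 kN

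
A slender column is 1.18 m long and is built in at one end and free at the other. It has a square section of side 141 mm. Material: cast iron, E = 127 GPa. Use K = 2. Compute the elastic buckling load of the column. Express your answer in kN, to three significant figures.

P_cr ≈ 7410 kN

I = a⁴/12 = 141⁴/12 = 3.294×10^7 mm⁴
I = 3.294×10^7 mm⁴ = 3.294×10^-5 m⁴
Effective length L_e = K·L = 2 × 1.18 = 2.360 m
P_cr = π²EI / L_e² = π² × 127×10⁹ × 3.294×10^-5 / 2.360² = 7.413×10^6 N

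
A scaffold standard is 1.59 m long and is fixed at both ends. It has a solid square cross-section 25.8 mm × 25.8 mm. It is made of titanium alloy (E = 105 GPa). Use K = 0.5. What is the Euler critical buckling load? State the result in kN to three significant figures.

I = a⁴/12 = 25.8⁴/12 = 3.692×10^4 mm⁴
I = 3.692×10^4 mm⁴ = 3.692×10^-8 m⁴
Effective length L_e = K·L = 0.5 × 1.59 = 0.7950 m
P_cr = π²EI / L_e² = π² × 105×10⁹ × 3.692×10^-8 / 0.7950² = 6.054×10^4 N

P_cr ≈ 60.5 kN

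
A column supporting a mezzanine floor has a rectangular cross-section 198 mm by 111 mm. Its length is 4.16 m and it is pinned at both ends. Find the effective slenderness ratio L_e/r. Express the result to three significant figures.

For a rectangle r_min = b/√12 = 111/√12 = 32.04 mm
L_e = K·L = 1 × 4.16 m = 4.160 m = 4160.0 mm
λ = L_e / r_min = 4160.0 / 32.04 = 130

λ ≈ 130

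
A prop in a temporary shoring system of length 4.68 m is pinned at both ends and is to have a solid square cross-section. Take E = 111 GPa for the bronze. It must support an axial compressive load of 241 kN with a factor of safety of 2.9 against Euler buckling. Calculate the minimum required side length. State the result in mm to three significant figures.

Required P_cr = n·P = 2.9 × 241 = 698.9 kN
L_e = K·L = 1 × 4.68 = 4.680 m
Required I = P_cr·L_e²/(π²E) = 6.989×10^5 × 4.680² / (π² × 1.11×10^11) = 1.397×10^-5 m⁴
I_req = 1.397×10^7 mm⁴
Solid square: I = a⁴/12  ⇒  a = (12I)^(1/4) = (12×1.397×10^7)^(1/4) = 114 mm

a ≈ 114 mm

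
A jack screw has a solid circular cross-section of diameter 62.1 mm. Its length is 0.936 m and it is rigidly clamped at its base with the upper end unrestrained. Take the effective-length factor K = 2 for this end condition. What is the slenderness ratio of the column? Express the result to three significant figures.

I = πd⁴/64 = π×62.1⁴/64 = 7.300×10^5 mm⁴
A = 3.029×10^3 mm²;  r_min = √(I/A) = √(7.300×10^5/3.029×10^3) = 15.52 mm
L_e = K·L = 2 × 0.936 m = 1.872 m = 1872.0 mm
λ = L_e / r_min = 1872.0 / 15.52 = 121

λ ≈ 121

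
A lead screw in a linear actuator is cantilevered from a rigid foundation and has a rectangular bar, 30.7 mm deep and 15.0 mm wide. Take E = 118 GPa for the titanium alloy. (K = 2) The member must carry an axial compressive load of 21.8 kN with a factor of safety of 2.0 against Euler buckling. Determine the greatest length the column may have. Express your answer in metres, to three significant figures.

L_max ≈ 0.240 m

Buckling occurs about the weak axis: I_min = h·b³/12 with b = 15.0 mm (the shorter side).
I_min = 30.7×15.0³/12 = 8.634×10^3 mm⁴
I = 8.634×10^-9 m⁴
Required critical load P_cr = n·P = 2.0 × 21.8 = 43.60 kN = 4.360×10^4 N
From P_cr = π²EI/(K·L)²:  L = (1/K)·√(π²EI/P_cr) = (1/2)·√(π²×1.18×10^11×8.634×10^-9/4.360×10^4)
L = 0.240 m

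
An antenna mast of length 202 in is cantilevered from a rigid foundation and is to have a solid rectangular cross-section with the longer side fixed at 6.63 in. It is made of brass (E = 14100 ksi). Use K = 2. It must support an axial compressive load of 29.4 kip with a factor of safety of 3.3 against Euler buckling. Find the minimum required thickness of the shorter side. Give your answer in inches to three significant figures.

b ≈ 5.91 in

Required P_cr = n·P = 3.3 × 29.4 = 97.02 kip
L_e = K·L = 2 × 202 = 404.0 in
Required I = P_cr·L_e²/(π²E) = 9.702×10^4 × 404.0² / (π² × 1.41×10^7) = 113.8 in⁴
Rectangle, weak axis: I_min = h·b³/12 with h = 6.63 in fixed  ⇒  b = (12I/h)^(1/3) = 5.91 in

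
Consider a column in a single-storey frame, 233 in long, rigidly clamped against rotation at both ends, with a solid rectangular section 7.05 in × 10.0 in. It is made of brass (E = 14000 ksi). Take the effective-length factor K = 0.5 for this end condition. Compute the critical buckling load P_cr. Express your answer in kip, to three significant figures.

P_cr ≈ 2970 kip

Buckling occurs about the weak axis: I_min = h·b³/12 with b = 7.05 in (the shorter side).
I_min = 10.0×7.05³/12 = 292.0 in⁴
Effective length L_e = K·L = 0.5 × 233 = 116.5 in
P_cr = π²EI / L_e² = π² × 14000×10³ × 292.0 / 116.5² = 2.973×10^6 lb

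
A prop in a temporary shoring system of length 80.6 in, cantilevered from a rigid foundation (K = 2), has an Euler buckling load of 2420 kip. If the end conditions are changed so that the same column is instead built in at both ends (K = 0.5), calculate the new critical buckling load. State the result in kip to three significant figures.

P_cr ≈ 38700 kip

P_cr ∝ 1/K², so P_cr,new = P_cr,old × (K_old/K_new)² = 2420 × (2/0.5)²
= 2420 × 16.00 = 38700 kip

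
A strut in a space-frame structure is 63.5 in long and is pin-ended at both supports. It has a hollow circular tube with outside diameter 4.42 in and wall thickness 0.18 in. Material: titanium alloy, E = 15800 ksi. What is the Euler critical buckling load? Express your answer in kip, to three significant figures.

Inner diameter d_i = 4.42 − 2×0.18 = 4.060 in
I = π(d_o⁴ − d_i⁴)/64 = π(4.42⁴ − 4.060⁴)/64 = 5.398 in⁴
Effective length L_e = K·L = 1 × 63.5 = 63.50 in
P_cr = π²EI / L_e² = π² × 15800×10³ × 5.398 / 63.50² = 2.087×10^5 lb

P_cr ≈ 209 kip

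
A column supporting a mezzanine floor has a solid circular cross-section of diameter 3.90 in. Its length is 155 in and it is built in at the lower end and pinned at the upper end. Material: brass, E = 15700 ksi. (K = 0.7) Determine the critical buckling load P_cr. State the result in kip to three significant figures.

P_cr ≈ 149 kip

I = πd⁴/64 = π×3.90⁴/64 = 11.36 in⁴
Effective length L_e = K·L = 0.7 × 155 = 108.5 in
P_cr = π²EI / L_e² = π² × 15700×10³ × 11.36 / 108.5² = 1.495×10^5 lb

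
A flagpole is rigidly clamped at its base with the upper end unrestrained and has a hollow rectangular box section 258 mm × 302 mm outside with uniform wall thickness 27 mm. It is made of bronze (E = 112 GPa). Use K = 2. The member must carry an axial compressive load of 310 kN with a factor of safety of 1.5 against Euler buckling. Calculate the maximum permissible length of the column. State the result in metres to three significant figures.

L_max ≈ 12.4 m

Inner dimensions: h_i = 302 − 2×27 = 248.0 mm, b_i = 258 − 2×27 = 204.0 mm
Weak-axis I_min = (h_o·b_o³ − h_i·b_i³)/12 with b_o = 258, b_i = 204.0 mm (shorter outer/inner sides).
I_min = (302×258³ − 248.0×204.0³)/12 = 2.567×10^8 mm⁴
I = 2.567×10^-4 m⁴
Required critical load P_cr = n·P = 1.5 × 310 = 465.0 kN = 4.650×10^5 N
From P_cr = π²EI/(K·L)²:  L = (1/K)·√(π²EI/P_cr) = (1/2)·√(π²×1.12×10^11×2.567×10^-4/4.650×10^5)
L = 12.4 m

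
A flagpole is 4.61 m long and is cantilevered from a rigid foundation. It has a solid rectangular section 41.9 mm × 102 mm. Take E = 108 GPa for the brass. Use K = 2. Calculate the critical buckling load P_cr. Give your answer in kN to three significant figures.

Buckling occurs about the weak axis: I_min = h·b³/12 with b = 41.9 mm (the shorter side).
I_min = 102×41.9³/12 = 6.253×10^5 mm⁴
I = 6.253×10^5 mm⁴ = 6.253×10^-7 m⁴
Effective length L_e = K·L = 2 × 4.61 = 9.220 m
P_cr = π²EI / L_e² = π² × 108×10⁹ × 6.253×10^-7 / 9.220² = 7.840×10^3 N

P_cr ≈ 7.84 kN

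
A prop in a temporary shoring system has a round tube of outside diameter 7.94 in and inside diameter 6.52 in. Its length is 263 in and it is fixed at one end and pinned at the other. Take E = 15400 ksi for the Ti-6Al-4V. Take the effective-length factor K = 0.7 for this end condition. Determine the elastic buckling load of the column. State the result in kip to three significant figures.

P_cr ≈ 477 kip

d_o = 7.94 in, d_i = 6.52 in
I = π(d_o⁴ − d_i⁴)/64 = π(7.94⁴ − 6.520⁴)/64 = 106.4 in⁴
Effective length L_e = K·L = 0.7 × 263 = 184.1 in
P_cr = π²EI / L_e² = π² × 15400×10³ × 106.4 / 184.1² = 4.771×10^5 lb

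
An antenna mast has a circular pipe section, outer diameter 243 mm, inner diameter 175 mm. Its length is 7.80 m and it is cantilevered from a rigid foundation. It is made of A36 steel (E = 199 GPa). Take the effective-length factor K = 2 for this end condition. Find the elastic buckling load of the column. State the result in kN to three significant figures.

P_cr ≈ 1010 kN

d_o = 243 mm, d_i = 175 mm
I = π(d_o⁴ − d_i⁴)/64 = π(243⁴ − 175.0⁴)/64 = 1.251×10^8 mm⁴
I = 1.251×10^8 mm⁴ = 1.251×10^-4 m⁴
Effective length L_e = K·L = 2 × 7.80 = 15.60 m
P_cr = π²EI / L_e² = π² × 199×10⁹ × 1.251×10^-4 / 15.60² = 1.010×10^6 N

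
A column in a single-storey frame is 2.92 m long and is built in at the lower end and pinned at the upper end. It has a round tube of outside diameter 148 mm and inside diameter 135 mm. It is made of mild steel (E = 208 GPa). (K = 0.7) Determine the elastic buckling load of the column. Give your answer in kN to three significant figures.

P_cr ≈ 3560 kN

d_o = 148 mm, d_i = 135 mm
I = π(d_o⁴ − d_i⁴)/64 = π(148⁴ − 135.0⁴)/64 = 7.247×10^6 mm⁴
I = 7.247×10^6 mm⁴ = 7.247×10^-6 m⁴
Effective length L_e = K·L = 0.7 × 2.92 = 2.044 m
P_cr = π²EI / L_e² = π² × 208×10⁹ × 7.247×10^-6 / 2.044² = 3.561×10^6 N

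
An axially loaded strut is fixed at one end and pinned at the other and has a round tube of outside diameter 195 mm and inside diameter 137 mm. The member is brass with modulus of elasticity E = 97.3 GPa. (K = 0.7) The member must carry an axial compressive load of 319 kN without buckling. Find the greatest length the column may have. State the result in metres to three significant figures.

d_o = 195 mm, d_i = 137 mm
I = π(d_o⁴ − d_i⁴)/64 = π(195⁴ − 137.0⁴)/64 = 5.368×10^7 mm⁴
I = 5.368×10^-5 m⁴
At the buckling limit P_cr = P = 3.190×10^5 N
From P_cr = π²EI/(K·L)²:  L = (1/K)·√(π²EI/P_cr) = (1/0.7)·√(π²×9.73×10^10×5.368×10^-5/3.190×10^5)
L = 18.2 m

L_max ≈ 18.2 m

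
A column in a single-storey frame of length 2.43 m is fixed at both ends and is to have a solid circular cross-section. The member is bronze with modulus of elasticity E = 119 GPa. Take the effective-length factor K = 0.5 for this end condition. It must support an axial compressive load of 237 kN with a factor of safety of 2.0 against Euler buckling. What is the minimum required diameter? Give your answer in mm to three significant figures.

Required P_cr = n·P = 2.0 × 237 = 474.0 kN
L_e = K·L = 0.5 × 2.43 = 1.215 m
Required I = P_cr·L_e²/(π²E) = 4.740×10^5 × 1.215² / (π² × 1.19×10^11) = 5.958×10^-7 m⁴
I_req = 5.958×10^5 mm⁴
Solid circle: I = πd⁴/64  ⇒  d = (64I/π)^(1/4) = (64×5.958×10^5/π)^(1/4) = 59.0 mm

d ≈ 59.0 mm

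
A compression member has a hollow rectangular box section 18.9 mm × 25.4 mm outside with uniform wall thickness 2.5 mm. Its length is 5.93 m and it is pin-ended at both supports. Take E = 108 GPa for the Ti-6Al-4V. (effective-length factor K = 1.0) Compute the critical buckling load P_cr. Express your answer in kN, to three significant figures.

P_cr ≈ 0.295 kN

Inner dimensions: h_i = 25.4 − 2×2.5 = 20.40 mm, b_i = 18.9 − 2×2.5 = 13.90 mm
Weak-axis I_min = (h_o·b_o³ − h_i·b_i³)/12 with b_o = 18.9, b_i = 13.90 mm (shorter outer/inner sides).
I_min = (25.4×18.9³ − 20.40×13.90³)/12 = 9.725×10^3 mm⁴
I = 9.725×10^3 mm⁴ = 9.725×10^-9 m⁴
Effective length L_e = K·L = 1 × 5.93 = 5.930 m
P_cr = π²EI / L_e² = π² × 108×10⁹ × 9.725×10^-9 / 5.930² = 294.8 N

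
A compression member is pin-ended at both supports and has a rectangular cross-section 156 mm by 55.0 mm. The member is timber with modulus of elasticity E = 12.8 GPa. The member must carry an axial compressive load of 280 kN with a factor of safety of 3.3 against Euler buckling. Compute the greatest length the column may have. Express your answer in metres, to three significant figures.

Buckling occurs about the weak axis: I_min = h·b³/12 with b = 55.0 mm (the shorter side).
I_min = 156×55.0³/12 = 2.163×10^6 mm⁴
I = 2.163×10^-6 m⁴
Required critical load P_cr = n·P = 3.3 × 280 = 924.0 kN = 9.240×10^5 N
From P_cr = π²EI/(K·L)²:  L = (1/K)·√(π²EI/P_cr) = (1/1)·√(π²×1.28×10^10×2.163×10^-6/9.240×10^5)
L = 0.544 m

L_max ≈ 0.544 m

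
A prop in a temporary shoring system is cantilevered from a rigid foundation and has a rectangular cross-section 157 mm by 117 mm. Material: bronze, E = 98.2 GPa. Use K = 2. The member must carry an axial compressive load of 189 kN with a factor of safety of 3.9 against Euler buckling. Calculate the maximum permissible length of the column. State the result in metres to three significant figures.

Buckling occurs about the weak axis: I_min = h·b³/12 with b = 117 mm (the shorter side).
I_min = 157×117³/12 = 2.095×10^7 mm⁴
I = 2.095×10^-5 m⁴
Required critical load P_cr = n·P = 3.9 × 189 = 737.1 kN = 7.371×10^5 N
From P_cr = π²EI/(K·L)²:  L = (1/K)·√(π²EI/P_cr) = (1/2)·√(π²×9.82×10^10×2.095×10^-5/7.371×10^5)
L = 2.62 m

L_max ≈ 2.62 m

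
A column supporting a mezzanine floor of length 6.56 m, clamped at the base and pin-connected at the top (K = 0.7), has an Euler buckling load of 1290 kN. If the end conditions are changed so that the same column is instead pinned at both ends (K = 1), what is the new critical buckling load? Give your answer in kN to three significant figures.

P_cr ∝ 1/K², so P_cr,new = P_cr,old × (K_old/K_new)² = 1290 × (0.7/1)²
= 1290 × 0.4900 = 632 kN

P_cr ≈ 632 kN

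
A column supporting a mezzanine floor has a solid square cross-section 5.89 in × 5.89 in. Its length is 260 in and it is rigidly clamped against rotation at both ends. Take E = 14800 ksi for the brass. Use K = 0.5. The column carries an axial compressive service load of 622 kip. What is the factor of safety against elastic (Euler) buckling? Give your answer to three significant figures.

n ≈ 1.39

I = a⁴/12 = 5.89⁴/12 = 100.3 in⁴
Effective length L_e = K·L = 0.5 × 260 = 130.0 in
P_cr = π²EI / L_e² = π² × 14800×10³ × 100.3 / 130.0² = 8.669×10^5 lb
Factor of safety n = P_cr / P = 866.87 / 622 = 1.39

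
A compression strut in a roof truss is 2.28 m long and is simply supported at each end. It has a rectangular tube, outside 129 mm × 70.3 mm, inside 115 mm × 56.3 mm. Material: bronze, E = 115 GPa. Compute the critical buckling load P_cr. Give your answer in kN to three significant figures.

P_cr ≈ 442 kN

Weak-axis I_min = (h_o·b_o³ − h_i·b_i³)/12 with b_o = 70.3, b_i = 56.30 mm (shorter outer/inner sides).
I_min = (129×70.3³ − 115.0×56.30³)/12 = 2.025×10^6 mm⁴
I = 2.025×10^6 mm⁴ = 2.025×10^-6 m⁴
Effective length L_e = K·L = 1 × 2.28 = 2.280 m
P_cr = π²EI / L_e² = π² × 115×10⁹ × 2.025×10^-6 / 2.280² = 4.421×10^5 N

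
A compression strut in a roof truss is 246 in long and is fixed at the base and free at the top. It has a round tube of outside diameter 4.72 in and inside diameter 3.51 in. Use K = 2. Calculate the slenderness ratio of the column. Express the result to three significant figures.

λ ≈ 335

d_o = 4.72 in, d_i = 3.51 in
I = π(d_o⁴ − d_i⁴)/64 = π(4.72⁴ − 3.510⁴)/64 = 16.91 in⁴
A = 7.821 in²;  r_min = √(I/A) = √(16.91/7.821) = 1.471 in
L_e = K·L = 2 × 246 = 492.0 in
λ = L_e / r_min = 492.00 / 1.471 = 335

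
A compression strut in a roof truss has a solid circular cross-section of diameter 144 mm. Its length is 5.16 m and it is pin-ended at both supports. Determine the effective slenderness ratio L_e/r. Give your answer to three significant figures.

λ ≈ 143

For a solid circle r = d/4 = 144/4 = 36.00 mm
L_e = K·L = 1 × 5.16 m = 5.160 m = 5160.0 mm
λ = L_e / r_min = 5160.0 / 36.00 = 143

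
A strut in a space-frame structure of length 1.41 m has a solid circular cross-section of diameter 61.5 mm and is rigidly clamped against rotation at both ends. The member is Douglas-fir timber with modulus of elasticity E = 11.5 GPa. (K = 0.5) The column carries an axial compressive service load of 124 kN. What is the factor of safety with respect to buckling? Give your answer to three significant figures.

n ≈ 1.29

I = πd⁴/64 = π×61.5⁴/64 = 7.022×10^5 mm⁴
I = 7.022×10^5 mm⁴ = 7.022×10^-7 m⁴
Effective length L_e = K·L = 0.5 × 1.41 = 0.7050 m
P_cr = π²EI / L_e² = π² × 11.5×10⁹ × 7.022×10^-7 / 0.7050² = 1.604×10^5 N
Factor of safety n = P_cr / P = 160.36 / 124 = 1.29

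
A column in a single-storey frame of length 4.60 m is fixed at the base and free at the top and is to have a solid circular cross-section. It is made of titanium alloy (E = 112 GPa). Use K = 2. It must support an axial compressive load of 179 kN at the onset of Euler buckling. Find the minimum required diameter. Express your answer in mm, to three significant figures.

d ≈ 129 mm

L_e = K·L = 2 × 4.60 = 9.200 m
Required I = P_cr·L_e²/(π²E) = 1.790×10^5 × 9.200² / (π² × 1.12×10^11) = 1.371×10^-5 m⁴
I_req = 1.371×10^7 mm⁴
Solid circle: I = πd⁴/64  ⇒  d = (64I/π)^(1/4) = (64×1.371×10^7/π)^(1/4) = 129 mm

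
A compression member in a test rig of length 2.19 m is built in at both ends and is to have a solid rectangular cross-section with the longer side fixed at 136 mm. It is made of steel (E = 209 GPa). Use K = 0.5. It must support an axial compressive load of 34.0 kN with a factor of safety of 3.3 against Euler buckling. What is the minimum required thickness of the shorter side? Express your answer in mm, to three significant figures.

Required P_cr = n·P = 3.3 × 34.0 = 112.2 kN
L_e = K·L = 0.5 × 2.19 = 1.095 m
Required I = P_cr·L_e²/(π²E) = 1.122×10^5 × 1.095² / (π² × 2.09×10^11) = 6.522×10^-8 m⁴
I_req = 6.522×10^4 mm⁴
Rectangle, weak axis: I_min = h·b³/12 with h = 136 mm fixed  ⇒  b = (12I/h)^(1/3) = 17.9 mm

b ≈ 17.9 mm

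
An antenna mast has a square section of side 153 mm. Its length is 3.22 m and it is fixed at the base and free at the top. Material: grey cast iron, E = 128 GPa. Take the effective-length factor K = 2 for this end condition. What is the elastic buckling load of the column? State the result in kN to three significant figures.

P_cr ≈ 1390 kN

I = a⁴/12 = 153⁴/12 = 4.567×10^7 mm⁴
I = 4.567×10^7 mm⁴ = 4.567×10^-5 m⁴
Effective length L_e = K·L = 2 × 3.22 = 6.440 m
P_cr = π²EI / L_e² = π² × 128×10⁹ × 4.567×10^-5 / 6.440² = 1.391×10^6 N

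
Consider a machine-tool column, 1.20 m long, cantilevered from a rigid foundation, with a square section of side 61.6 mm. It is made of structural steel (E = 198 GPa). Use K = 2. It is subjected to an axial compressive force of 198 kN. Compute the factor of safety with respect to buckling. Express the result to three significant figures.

I = a⁴/12 = 61.6⁴/12 = 1.200×10^6 mm⁴
I = 1.200×10^6 mm⁴ = 1.200×10^-6 m⁴
Effective length L_e = K·L = 2 × 1.20 = 2.400 m
P_cr = π²EI / L_e² = π² × 198×10⁹ × 1.200×10^-6 / 2.400² = 4.071×10^5 N
Factor of safety n = P_cr / P = 407.08 / 198 = 2.06

n ≈ 2.06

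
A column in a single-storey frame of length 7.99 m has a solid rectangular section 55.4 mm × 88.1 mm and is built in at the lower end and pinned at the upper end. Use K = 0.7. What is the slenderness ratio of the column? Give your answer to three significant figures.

λ ≈ 350

For a rectangle r_min = b/√12 = 55.4/√12 = 15.99 mm
L_e = K·L = 0.7 × 7.99 m = 5.593 m = 5593.0 mm
λ = L_e / r_min = 5593.0 / 15.99 = 350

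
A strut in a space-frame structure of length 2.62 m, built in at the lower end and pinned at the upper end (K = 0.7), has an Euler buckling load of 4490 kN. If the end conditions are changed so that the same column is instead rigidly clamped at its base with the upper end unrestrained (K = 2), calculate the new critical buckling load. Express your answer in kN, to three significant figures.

P_cr ≈ 550 kN

P_cr ∝ 1/K², so P_cr,new = P_cr,old × (K_old/K_new)² = 4490 × (0.7/2)²
= 4490 × 0.1225 = 550 kN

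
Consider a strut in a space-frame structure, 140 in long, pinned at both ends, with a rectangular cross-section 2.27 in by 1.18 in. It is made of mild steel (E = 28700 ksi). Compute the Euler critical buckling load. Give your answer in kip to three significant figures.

Buckling occurs about the weak axis: I_min = h·b³/12 with b = 1.18 in (the shorter side).
I_min = 2.27×1.18³/12 = 0.3108 in⁴
Effective length L_e = K·L = 1 × 140 = 140.0 in
P_cr = π²EI / L_e² = π² × 28700×10³ × 0.3108 / 140.0² = 4.492×10^3 lb

P_cr ≈ 4.49 kip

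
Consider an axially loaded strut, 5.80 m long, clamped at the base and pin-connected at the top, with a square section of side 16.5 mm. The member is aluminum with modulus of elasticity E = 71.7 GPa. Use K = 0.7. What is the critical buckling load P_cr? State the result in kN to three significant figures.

I = a⁴/12 = 16.5⁴/12 = 6.177×10^3 mm⁴
I = 6.177×10^3 mm⁴ = 6.177×10^-9 m⁴
Effective length L_e = K·L = 0.7 × 5.80 = 4.060 m
P_cr = π²EI / L_e² = π² × 71.7×10⁹ × 6.177×10^-9 / 4.060² = 265.2 N

P_cr ≈ 0.265 kN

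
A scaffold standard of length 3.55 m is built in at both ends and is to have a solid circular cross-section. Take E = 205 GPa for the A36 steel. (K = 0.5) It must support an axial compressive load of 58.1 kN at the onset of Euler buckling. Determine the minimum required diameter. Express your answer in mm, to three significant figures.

L_e = K·L = 0.5 × 3.55 = 1.775 m
Required I = P_cr·L_e²/(π²E) = 5.810×10^4 × 1.775² / (π² × 2.05×10^11) = 9.047×10^-8 m⁴
I_req = 9.047×10^4 mm⁴
Solid circle: I = πd⁴/64  ⇒  d = (64I/π)^(1/4) = (64×9.047×10^4/π)^(1/4) = 36.8 mm

d ≈ 36.8 mm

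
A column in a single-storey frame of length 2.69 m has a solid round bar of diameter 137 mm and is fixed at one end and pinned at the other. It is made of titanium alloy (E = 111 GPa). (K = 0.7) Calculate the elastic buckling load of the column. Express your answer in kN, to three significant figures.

P_cr ≈ 5340 kN

I = πd⁴/64 = π×137⁴/64 = 1.729×10^7 mm⁴
I = 1.729×10^7 mm⁴ = 1.729×10^-5 m⁴
Effective length L_e = K·L = 0.7 × 2.69 = 1.883 m
P_cr = π²EI / L_e² = π² × 111×10⁹ × 1.729×10^-5 / 1.883² = 5.343×10^6 N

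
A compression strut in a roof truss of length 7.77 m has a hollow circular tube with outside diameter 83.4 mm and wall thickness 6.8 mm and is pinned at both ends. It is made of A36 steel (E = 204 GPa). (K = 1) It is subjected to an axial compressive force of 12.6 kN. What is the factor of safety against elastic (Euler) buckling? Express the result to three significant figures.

n ≈ 3.20

Inner diameter d_i = 83.4 − 2×6.8 = 69.80 mm
I = π(d_o⁴ − d_i⁴)/64 = π(83.4⁴ − 69.80⁴)/64 = 1.210×10^6 mm⁴
I = 1.210×10^6 mm⁴ = 1.210×10^-6 m⁴
Effective length L_e = K·L = 1 × 7.77 = 7.770 m
P_cr = π²EI / L_e² = π² × 204×10⁹ × 1.210×10^-6 / 7.770² = 4.034×10^4 N
Factor of safety n = P_cr / P = 40.342 / 12.6 = 3.20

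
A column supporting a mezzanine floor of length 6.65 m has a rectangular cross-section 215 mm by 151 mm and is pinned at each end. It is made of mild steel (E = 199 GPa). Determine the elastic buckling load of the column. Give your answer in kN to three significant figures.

P_cr ≈ 2740 kN

Buckling occurs about the weak axis: I_min = h·b³/12 with b = 151 mm (the shorter side).
I_min = 215×151³/12 = 6.169×10^7 mm⁴
I = 6.169×10^7 mm⁴ = 6.169×10^-5 m⁴
Effective length L_e = K·L = 1 × 6.65 = 6.650 m
P_cr = π²EI / L_e² = π² × 199×10⁹ × 6.169×10^-5 / 6.650² = 2.740×10^6 N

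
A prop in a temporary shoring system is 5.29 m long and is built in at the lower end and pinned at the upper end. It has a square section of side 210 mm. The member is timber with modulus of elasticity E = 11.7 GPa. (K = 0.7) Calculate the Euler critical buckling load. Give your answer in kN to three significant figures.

P_cr ≈ 1360 kN

I = a⁴/12 = 210⁴/12 = 1.621×10^8 mm⁴
I = 1.621×10^8 mm⁴ = 1.621×10^-4 m⁴
Effective length L_e = K·L = 0.7 × 5.29 = 3.703 m
P_cr = π²EI / L_e² = π² × 11.7×10⁹ × 1.621×10^-4 / 3.703² = 1.365×10^6 N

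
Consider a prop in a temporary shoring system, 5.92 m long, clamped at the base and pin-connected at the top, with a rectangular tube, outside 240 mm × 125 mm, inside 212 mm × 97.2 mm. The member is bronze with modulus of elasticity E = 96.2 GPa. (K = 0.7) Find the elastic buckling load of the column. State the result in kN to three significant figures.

P_cr ≈ 1260 kN

Weak-axis I_min = (h_o·b_o³ − h_i·b_i³)/12 with b_o = 125, b_i = 97.20 mm (shorter outer/inner sides).
I_min = (240×125³ − 212.0×97.20³)/12 = 2.284×10^7 mm⁴
I = 2.284×10^7 mm⁴ = 2.284×10^-5 m⁴
Effective length L_e = K·L = 0.7 × 5.92 = 4.144 m
P_cr = π²EI / L_e² = π² × 96.2×10⁹ × 2.284×10^-5 / 4.144² = 1.263×10^6 N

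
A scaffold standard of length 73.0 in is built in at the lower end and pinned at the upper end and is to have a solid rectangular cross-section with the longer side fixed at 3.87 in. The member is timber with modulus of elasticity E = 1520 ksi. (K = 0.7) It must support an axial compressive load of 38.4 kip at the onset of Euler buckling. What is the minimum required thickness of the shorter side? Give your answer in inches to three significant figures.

L_e = K·L = 0.7 × 73.0 = 51.10 in
Required I = P_cr·L_e²/(π²E) = 3.840×10^4 × 51.10² / (π² × 1.52×10^6) = 6.684 in⁴
Rectangle, weak axis: I_min = h·b³/12 with h = 3.87 in fixed  ⇒  b = (12I/h)^(1/3) = 2.75 in

b ≈ 2.75 in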